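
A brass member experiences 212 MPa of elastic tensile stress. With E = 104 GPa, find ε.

2.04×10⁻³

ε = σ/E = 212 / 104000 = 2.04×10⁻³.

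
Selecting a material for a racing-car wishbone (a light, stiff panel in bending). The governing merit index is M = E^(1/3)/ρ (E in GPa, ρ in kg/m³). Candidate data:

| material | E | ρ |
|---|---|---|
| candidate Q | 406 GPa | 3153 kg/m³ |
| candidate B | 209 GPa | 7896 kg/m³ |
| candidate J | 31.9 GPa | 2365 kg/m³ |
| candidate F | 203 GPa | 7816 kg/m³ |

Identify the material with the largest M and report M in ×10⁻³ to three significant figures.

candidate Q, M = 2.35×10⁻³

Computing M directly (units already consistent):
  candidate Q: M = 2.35×10⁻³
  candidate J: M = 1.34×10⁻³
  candidate F: M = 0.752×10⁻³
  candidate B: M = 0.752×10⁻³
Candidate Q ranks first.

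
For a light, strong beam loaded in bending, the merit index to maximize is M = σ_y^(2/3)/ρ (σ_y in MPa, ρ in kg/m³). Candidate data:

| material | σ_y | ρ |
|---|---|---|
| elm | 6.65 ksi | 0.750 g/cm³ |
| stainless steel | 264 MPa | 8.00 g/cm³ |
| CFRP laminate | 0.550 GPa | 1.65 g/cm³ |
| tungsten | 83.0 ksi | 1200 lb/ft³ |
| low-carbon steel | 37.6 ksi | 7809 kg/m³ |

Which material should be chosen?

After converting to SI:
  elm: σ_y = 45.85 MPa, ρ = 750.0 kg/m³
  stainless steel: σ_y = 264.0 MPa, ρ = 8000 kg/m³
  CFRP laminate: σ_y = 550.0 MPa, ρ = 1650 kg/m³
  tungsten: σ_y = 572.3 MPa, ρ = 19220 kg/m³
  low-carbon steel: σ_y = 259.2 MPa, ρ = 7809 kg/m³
  CFRP laminate: M = 40.7×10⁻³
  elm: M = 17.1×10⁻³
  low-carbon steel: M = 5.21×10⁻³
  stainless steel: M = 5.14×10⁻³
  tungsten: M = 3.59×10⁻³
Highest index: CFRP laminate.

CFRP laminate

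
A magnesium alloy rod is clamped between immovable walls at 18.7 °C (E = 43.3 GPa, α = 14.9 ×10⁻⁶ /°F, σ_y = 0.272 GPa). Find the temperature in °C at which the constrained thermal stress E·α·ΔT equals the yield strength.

253 °C

α = 14.9×10⁻⁶/°F × 9/5 = 26.8×10⁻⁶/K.
σ_y = 0.272 GPa = 272.0 MPa.
E·α·ΔT = 272.0 MPa ⇒ ΔT = 272.0 / (43.30×10³ × 26.8×10⁻⁶) = 234.2 K.
T = 18.7 + 234.2 = 252.9 °C.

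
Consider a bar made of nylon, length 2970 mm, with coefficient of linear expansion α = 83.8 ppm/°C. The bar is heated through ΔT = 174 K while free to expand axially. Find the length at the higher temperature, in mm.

3013.3 mm

ΔL = α·L₀·ΔT = 83.8×10⁻⁶ × 2970 mm × 174.0 K = 43.3 mm.
L = L₀ + ΔL = 2970 + 43.3 = 3013.3 mm.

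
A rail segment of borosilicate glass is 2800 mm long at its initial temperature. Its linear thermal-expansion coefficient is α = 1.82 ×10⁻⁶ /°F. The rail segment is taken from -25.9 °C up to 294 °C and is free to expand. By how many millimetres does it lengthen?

2.93 mm

Convert α: 1.82×10⁻⁶/°F × (9/5) = 3.28×10⁻⁶/K.
ΔT = 294 − (-25.9) = 319.9 K.
ΔL = α·L₀·ΔT = 3.28×10⁻⁶ × 2800 mm × 319.9 K = 2.93 mm.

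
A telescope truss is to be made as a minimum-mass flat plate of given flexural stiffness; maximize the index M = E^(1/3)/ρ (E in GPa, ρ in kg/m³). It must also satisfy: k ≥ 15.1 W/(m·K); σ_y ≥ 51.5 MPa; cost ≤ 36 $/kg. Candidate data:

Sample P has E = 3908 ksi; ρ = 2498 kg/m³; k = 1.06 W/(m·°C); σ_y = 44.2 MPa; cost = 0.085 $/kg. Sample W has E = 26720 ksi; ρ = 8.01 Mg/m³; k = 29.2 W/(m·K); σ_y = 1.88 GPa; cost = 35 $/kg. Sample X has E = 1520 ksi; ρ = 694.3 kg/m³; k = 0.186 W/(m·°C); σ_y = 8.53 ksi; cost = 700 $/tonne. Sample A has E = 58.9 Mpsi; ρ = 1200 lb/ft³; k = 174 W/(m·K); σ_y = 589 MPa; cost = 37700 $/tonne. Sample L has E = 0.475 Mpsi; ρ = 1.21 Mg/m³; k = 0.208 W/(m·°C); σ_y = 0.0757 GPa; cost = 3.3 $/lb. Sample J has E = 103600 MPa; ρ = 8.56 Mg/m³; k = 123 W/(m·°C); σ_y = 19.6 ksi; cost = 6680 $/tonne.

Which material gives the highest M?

Screen on constraints: k ≥ 15.1 W/(m·K); σ_y ≥ 51.5 MPa; cost ≤ 36 $/kg. Survivors: sample W, sample J.
Convert each candidate to consistent units, then evaluate M:
  sample W: E = 184.2 GPa, ρ = 8010 kg/m³
  sample J: E = 103.6 GPa, ρ = 8560 kg/m³
  sample W: M = 0.710×10⁻³
  sample J: M = 0.549×10⁻³
The maximum is for sample W.

sample W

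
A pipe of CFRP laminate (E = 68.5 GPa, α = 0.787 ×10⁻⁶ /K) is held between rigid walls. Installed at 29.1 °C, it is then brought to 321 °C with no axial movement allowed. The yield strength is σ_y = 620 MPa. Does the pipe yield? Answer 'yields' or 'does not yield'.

ΔT = 291.9 K. Constrained thermal stress σ = E·α·ΔT = 68.50×10³ MPa × 0.787×10⁻⁶ × 291.9 = 15.7 MPa (compressive).
Compare to σ_y = 620 MPa: σ < σ_y, so it does not yield.

does not yield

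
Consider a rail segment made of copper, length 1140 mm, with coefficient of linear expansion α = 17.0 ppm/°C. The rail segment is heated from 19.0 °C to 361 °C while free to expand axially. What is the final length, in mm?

ΔT = 361 − 19.0 = 342.0 K.
ΔL = α·L₀·ΔT = 17.0×10⁻⁶ × 1140 mm × 342.0 K = 6.63 mm.
L = L₀ + ΔL = 1140 + 6.63 = 1146.6 mm.

1146.6 mm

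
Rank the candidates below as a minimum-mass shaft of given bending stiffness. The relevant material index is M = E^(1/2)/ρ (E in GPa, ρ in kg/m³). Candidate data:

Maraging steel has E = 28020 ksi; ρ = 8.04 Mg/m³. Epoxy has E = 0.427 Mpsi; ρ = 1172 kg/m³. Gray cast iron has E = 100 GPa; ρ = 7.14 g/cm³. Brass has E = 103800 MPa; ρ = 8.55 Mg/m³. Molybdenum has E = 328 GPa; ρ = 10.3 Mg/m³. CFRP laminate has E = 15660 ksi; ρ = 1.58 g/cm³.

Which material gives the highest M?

Putting every candidate on a common basis:
  maraging steel: E = 193.2 GPa, ρ = 8040 kg/m³
  epoxy: E = 2.944 GPa, ρ = 1172 kg/m³
  gray cast iron: E = 100.0 GPa, ρ = 7140 kg/m³
  brass: E = 103.8 GPa, ρ = 8550 kg/m³
  molybdenum: E = 328.0 GPa, ρ = 10300 kg/m³
  CFRP laminate: E = 108.0 GPa, ρ = 1580 kg/m³
  CFRP laminate: M = 6.58×10⁻³
  molybdenum: M = 1.76×10⁻³
  maraging steel: M = 1.73×10⁻³
  epoxy: M = 1.46×10⁻³
  gray cast iron: M = 1.40×10⁻³
  brass: M = 1.19×10⁻³
CFRP laminate has the largest M.

CFRP laminate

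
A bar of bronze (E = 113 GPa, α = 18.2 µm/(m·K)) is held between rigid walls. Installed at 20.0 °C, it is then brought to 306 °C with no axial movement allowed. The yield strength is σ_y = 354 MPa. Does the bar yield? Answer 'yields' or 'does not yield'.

yields

ΔT = 286.0 K. Constrained thermal stress σ = E·α·ΔT = 113.0×10³ MPa × 18.2×10⁻⁶ × 286.0 = 588 MPa (compressive).
Compare to σ_y = 354 MPa: σ ≥ σ_y, so it yields.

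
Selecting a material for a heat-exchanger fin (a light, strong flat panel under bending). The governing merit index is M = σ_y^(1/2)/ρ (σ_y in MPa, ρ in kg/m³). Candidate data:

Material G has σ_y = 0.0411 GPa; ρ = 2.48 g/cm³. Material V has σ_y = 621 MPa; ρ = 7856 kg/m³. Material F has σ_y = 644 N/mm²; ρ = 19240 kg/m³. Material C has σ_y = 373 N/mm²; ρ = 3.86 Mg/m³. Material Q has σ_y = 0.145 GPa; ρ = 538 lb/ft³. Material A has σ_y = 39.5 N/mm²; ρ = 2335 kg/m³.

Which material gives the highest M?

material C

In SI units:
  material G: σ_y = 41.10 MPa, ρ = 2480 kg/m³
  material V: σ_y = 621.0 MPa, ρ = 7856 kg/m³
  material F: σ_y = 644.0 MPa, ρ = 19240 kg/m³
  material C: σ_y = 373.0 MPa, ρ = 3860 kg/m³
  material Q: σ_y = 145.0 MPa, ρ = 8618 kg/m³
  material A: σ_y = 39.50 MPa, ρ = 2335 kg/m³
  material C: M = 5.00×10⁻³
  material V: M = 3.17×10⁻³
  material A: M = 2.69×10⁻³
  material G: M = 2.59×10⁻³
  material Q: M = 1.40×10⁻³
  material F: M = 1.32×10⁻³
The maximum is for material C.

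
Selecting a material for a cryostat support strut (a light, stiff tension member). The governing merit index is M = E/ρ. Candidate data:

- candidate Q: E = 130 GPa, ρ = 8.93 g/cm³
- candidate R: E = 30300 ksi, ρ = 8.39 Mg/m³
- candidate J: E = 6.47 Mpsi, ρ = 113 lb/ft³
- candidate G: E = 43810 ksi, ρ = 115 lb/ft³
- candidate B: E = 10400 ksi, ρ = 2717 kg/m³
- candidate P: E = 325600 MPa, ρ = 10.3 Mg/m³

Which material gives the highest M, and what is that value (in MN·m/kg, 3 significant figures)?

Normalizing units and computing the index:
  candidate Q: E = 130.0 GPa, ρ = 8930 kg/m³
  candidate R: E = 208.9 GPa, ρ = 8390 kg/m³
  candidate J: E = 44.61 GPa, ρ = 1810 kg/m³
  candidate G: E = 302.1 GPa, ρ = 1842 kg/m³
  candidate B: E = 71.71 GPa, ρ = 2717 kg/m³
  candidate P: E = 325.6 GPa, ρ = 10300 kg/m³
  candidate G: M = 164 MN·m/kg
  candidate P: M = 31.6 MN·m/kg
  candidate B: M = 26.4 MN·m/kg
  candidate R: M = 24.9 MN·m/kg
  candidate J: M = 24.6 MN·m/kg
  candidate Q: M = 14.6 MN·m/kg
The maximum is for candidate G.

candidate G, M = 164 MN·m/kg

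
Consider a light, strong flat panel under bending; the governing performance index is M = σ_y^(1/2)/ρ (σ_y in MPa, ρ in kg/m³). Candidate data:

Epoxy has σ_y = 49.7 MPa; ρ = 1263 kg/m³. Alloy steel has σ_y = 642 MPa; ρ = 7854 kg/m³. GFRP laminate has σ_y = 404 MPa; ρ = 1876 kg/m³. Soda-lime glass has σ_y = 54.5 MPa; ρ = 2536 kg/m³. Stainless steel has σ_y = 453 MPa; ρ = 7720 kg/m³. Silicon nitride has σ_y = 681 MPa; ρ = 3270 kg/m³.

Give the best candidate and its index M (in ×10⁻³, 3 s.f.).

GFRP laminate, M = 10.7×10⁻³

Evaluate M for each candidate:
  GFRP laminate: M = 10.7×10⁻³
  silicon nitride: M = 7.98×10⁻³
  epoxy: M = 5.58×10⁻³
  alloy steel: M = 3.23×10⁻³
  soda-lime glass: M = 2.91×10⁻³
  stainless steel: M = 2.76×10⁻³
The maximum is for GFRP laminate.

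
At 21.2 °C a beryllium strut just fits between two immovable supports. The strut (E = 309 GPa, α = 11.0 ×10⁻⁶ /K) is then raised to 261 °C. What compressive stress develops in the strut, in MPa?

815 MPa

ΔT = 239.8 K. Constrained thermal stress σ = E·α·ΔT = 309.0×10³ MPa × 11.0×10⁻⁶ × 239.8 = 815 MPa (compressive).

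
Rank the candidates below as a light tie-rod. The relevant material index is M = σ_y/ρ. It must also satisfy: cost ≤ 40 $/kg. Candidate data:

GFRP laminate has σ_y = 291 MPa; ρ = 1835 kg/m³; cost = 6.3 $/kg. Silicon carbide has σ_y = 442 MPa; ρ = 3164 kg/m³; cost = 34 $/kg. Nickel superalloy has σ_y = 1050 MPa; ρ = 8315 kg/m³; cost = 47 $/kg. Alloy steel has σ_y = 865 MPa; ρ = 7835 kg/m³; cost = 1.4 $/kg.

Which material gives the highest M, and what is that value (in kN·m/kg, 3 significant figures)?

Screen on constraints: cost ≤ 40 $/kg. Survivors: GFRP laminate, silicon carbide, alloy steel.
Per-candidate index values:
  GFRP laminate: M = 159 kN·m/kg
  silicon carbide: M = 140 kN·m/kg
  alloy steel: M = 110 kN·m/kg
Highest index: GFRP laminate.

GFRP laminate, M = 159 kN·m/kg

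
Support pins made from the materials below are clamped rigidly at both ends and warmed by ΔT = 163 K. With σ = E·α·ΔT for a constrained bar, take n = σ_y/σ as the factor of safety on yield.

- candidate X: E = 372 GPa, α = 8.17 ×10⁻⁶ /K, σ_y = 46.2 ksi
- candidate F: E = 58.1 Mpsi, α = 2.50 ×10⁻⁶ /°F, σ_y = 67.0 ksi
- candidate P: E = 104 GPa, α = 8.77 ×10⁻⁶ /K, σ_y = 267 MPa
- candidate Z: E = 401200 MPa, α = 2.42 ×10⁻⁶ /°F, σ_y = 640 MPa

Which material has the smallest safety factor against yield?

candidate X

Converting E to GPa, α to ×10⁻⁶/K, σ_y to MPa, then σ and n for each:
  candidate X: E = 372.0, α = 8.17, σ_y = 318.5 → σ = 495 MPa, n = 0.643
  candidate F: E = 400.6, α = 4.50, σ_y = 461.9 → σ = 294 MPa, n = 1.57
  candidate P: E = 104.0, α = 8.77, σ_y = 267.0 → σ = 149 MPa, n = 1.80
  candidate Z: E = 401.2, α = 4.36, σ_y = 640.0 → σ = 285 MPa, n = 2.25
Candidate X has the lowest safety factor, n = 0.643.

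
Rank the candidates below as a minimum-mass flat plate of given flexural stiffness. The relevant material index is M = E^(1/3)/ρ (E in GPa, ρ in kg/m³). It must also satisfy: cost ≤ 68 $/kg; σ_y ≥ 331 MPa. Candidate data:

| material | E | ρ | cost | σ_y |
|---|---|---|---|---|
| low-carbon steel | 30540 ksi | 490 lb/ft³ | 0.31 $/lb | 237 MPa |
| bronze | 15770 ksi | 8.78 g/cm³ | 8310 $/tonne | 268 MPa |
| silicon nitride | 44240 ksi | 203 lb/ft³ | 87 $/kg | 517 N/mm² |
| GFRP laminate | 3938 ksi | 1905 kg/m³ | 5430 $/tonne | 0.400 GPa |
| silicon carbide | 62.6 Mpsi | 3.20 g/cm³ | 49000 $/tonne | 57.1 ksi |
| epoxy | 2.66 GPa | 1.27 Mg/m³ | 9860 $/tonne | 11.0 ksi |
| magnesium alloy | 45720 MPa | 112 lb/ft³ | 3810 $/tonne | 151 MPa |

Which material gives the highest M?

Screen on constraints: cost ≤ 68 $/kg; σ_y ≥ 331 MPa. Survivors: GFRP laminate, silicon carbide.
In SI units:
  GFRP laminate: E = 27.15 GPa, ρ = 1905 kg/m³
  silicon carbide: E = 431.6 GPa, ρ = 3200 kg/m³
  silicon carbide: M = 2.36×10⁻³
  GFRP laminate: M = 1.58×10⁻³
The maximum is for silicon carbide.

silicon carbide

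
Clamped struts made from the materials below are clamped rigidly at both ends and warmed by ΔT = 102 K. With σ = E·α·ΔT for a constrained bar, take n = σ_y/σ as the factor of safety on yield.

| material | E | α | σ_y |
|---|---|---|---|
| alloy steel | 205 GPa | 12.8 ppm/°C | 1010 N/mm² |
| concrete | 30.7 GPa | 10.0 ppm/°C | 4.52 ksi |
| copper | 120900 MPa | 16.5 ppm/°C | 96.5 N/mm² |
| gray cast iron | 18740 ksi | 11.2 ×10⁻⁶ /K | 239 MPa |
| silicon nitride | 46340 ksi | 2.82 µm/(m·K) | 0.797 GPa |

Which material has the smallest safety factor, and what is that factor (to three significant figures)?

copper, n = 0.474

Converting E to GPa, α to ×10⁻⁶/K, σ_y to MPa, then σ and n for each:
  alloy steel: E = 205.0, α = 12.8, σ_y = 1010 → σ = 268 MPa, n = 3.77
  concrete: E = 30.70, α = 10.0, σ_y = 31.16 → σ = 31.3 MPa, n = 0.995
  copper: E = 120.9, α = 16.5, σ_y = 96.50 → σ = 203 MPa, n = 0.474
  gray cast iron: E = 129.2, α = 11.2, σ_y = 239.0 → σ = 148 MPa, n = 1.62
  silicon nitride: E = 319.5, α = 2.82, σ_y = 797.0 → σ = 91.9 MPa, n = 8.67
Copper has the lowest safety factor, n = 0.474.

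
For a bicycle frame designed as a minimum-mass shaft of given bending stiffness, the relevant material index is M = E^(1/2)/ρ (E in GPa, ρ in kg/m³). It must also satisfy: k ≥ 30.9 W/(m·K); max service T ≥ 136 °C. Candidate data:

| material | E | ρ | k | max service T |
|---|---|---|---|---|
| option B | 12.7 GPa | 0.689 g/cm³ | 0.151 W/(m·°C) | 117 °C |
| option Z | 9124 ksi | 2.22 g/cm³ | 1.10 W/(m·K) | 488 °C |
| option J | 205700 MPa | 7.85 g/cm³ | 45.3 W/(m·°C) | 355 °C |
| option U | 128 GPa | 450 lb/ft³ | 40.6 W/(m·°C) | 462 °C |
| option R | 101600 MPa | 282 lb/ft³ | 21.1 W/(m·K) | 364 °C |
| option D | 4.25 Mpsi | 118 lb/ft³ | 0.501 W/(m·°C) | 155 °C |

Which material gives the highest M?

option J

Screen on constraints: k ≥ 30.9 W/(m·K); max service T ≥ 136 °C. Survivors: option J, option U.
Putting every candidate on a common basis:
  option J: E = 205.7 GPa, ρ = 7850 kg/m³
  option U: E = 128.0 GPa, ρ = 7208 kg/m³
  option J: M = 1.83×10⁻³
  option U: M = 1.57×10⁻³
Option J ranks first.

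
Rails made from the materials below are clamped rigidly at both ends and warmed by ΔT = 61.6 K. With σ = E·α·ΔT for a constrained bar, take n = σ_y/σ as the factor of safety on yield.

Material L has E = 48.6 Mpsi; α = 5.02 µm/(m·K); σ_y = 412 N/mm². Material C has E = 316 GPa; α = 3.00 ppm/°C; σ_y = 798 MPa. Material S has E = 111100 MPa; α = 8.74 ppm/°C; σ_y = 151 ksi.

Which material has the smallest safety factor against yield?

Converting E to GPa, α to ×10⁻⁶/K, σ_y to MPa, then σ and n for each:
  material L: E = 335.1, α = 5.02, σ_y = 412.0 → σ = 104 MPa, n = 3.98
  material C: E = 316.0, α = 3.00, σ_y = 798.0 → σ = 58.4 MPa, n = 13.7
  material S: E = 111.1, α = 8.74, σ_y = 1041 → σ = 59.8 MPa, n = 17.4
Smallest n: material L with n = 3.98.

material L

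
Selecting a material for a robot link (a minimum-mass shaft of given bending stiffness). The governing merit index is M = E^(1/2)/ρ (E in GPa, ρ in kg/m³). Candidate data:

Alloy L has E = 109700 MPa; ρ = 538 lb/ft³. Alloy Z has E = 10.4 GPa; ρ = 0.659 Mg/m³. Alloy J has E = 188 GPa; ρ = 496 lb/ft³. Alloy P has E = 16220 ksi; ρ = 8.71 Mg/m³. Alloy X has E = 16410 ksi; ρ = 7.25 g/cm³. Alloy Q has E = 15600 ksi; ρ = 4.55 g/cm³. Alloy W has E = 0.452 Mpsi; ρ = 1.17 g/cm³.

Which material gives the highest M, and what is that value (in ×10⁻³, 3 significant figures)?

alloy Z, M = 4.89×10⁻³

Putting every candidate on a common basis:
  alloy L: E = 109.7 GPa, ρ = 8618 kg/m³
  alloy Z: E = 10.40 GPa, ρ = 659.0 kg/m³
  alloy J: E = 188.0 GPa, ρ = 7945 kg/m³
  alloy P: E = 111.8 GPa, ρ = 8710 kg/m³
  alloy X: E = 113.1 GPa, ρ = 7250 kg/m³
  alloy Q: E = 107.6 GPa, ρ = 4550 kg/m³
  alloy W: E = 3.116 GPa, ρ = 1170 kg/m³
  alloy Z: M = 4.89×10⁻³
  alloy Q: M = 2.28×10⁻³
  alloy J: M = 1.73×10⁻³
  alloy W: M = 1.51×10⁻³
  alloy X: M = 1.47×10⁻³
  alloy L: M = 1.22×10⁻³
  alloy P: M = 1.21×10⁻³
Highest index: alloy Z.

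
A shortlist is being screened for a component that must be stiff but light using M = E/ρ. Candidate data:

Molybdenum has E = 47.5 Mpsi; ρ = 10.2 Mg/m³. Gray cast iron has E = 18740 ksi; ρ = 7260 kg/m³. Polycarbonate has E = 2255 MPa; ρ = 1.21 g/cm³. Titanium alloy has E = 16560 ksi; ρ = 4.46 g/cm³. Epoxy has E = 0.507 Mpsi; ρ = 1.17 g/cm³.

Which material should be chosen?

molybdenum

Putting every candidate on a common basis:
  molybdenum: E = 327.5 GPa, ρ = 10200 kg/m³
  gray cast iron: E = 129.2 GPa, ρ = 7260 kg/m³
  polycarbonate: E = 2.255 GPa, ρ = 1210 kg/m³
  titanium alloy: E = 114.2 GPa, ρ = 4460 kg/m³
  epoxy: E = 3.496 GPa, ρ = 1170 kg/m³
  molybdenum: M = 32.1 MN·m/kg
  titanium alloy: M = 25.6 MN·m/kg
  gray cast iron: M = 17.8 MN·m/kg
  epoxy: M = 2.99 MN·m/kg
  polycarbonate: M = 1.86 MN·m/kg
Molybdenum ranks first.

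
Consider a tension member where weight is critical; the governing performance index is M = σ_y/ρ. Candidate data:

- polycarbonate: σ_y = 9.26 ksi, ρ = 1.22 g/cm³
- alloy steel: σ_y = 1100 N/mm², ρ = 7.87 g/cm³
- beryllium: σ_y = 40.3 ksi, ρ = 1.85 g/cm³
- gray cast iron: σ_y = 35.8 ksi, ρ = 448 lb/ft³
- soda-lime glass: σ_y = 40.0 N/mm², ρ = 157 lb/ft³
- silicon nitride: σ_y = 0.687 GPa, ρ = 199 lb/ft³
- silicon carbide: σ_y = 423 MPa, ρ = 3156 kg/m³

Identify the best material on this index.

silicon nitride

After converting to SI:
  polycarbonate: σ_y = 63.85 MPa, ρ = 1220 kg/m³
  alloy steel: σ_y = 1100 MPa, ρ = 7870 kg/m³
  beryllium: σ_y = 277.9 MPa, ρ = 1850 kg/m³
  gray cast iron: σ_y = 246.8 MPa, ρ = 7176 kg/m³
  soda-lime glass: σ_y = 40.00 MPa, ρ = 2515 kg/m³
  silicon nitride: σ_y = 687.0 MPa, ρ = 3188 kg/m³
  silicon carbide: σ_y = 423.0 MPa, ρ = 3156 kg/m³
  silicon nitride: M = 216 kN·m/kg
  beryllium: M = 150 kN·m/kg
  alloy steel: M = 140 kN·m/kg
  silicon carbide: M = 134 kN·m/kg
  polycarbonate: M = 52.3 kN·m/kg
  gray cast iron: M = 34.4 kN·m/kg
  soda-lime glass: M = 15.9 kN·m/kg
Silicon nitride has the largest M.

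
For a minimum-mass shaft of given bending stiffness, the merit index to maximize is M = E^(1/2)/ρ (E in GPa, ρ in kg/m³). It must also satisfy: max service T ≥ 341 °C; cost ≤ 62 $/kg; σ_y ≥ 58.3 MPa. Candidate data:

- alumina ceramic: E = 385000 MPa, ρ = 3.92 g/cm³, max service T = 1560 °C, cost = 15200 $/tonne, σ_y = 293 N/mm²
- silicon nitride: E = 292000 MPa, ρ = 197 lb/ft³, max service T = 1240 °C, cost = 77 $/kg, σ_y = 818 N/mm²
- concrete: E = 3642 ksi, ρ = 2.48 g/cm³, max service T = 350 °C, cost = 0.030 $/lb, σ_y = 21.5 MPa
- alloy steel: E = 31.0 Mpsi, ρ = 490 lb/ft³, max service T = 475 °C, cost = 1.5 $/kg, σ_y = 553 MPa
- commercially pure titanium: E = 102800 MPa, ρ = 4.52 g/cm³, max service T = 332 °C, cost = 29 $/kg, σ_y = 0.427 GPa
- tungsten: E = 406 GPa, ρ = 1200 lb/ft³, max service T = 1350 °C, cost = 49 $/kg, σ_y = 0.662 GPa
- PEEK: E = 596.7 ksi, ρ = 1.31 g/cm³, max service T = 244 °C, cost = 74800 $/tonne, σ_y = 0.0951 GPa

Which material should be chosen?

alumina ceramic

Screen on constraints: max service T ≥ 341 °C; cost ≤ 62 $/kg; σ_y ≥ 58.3 MPa. Survivors: alumina ceramic, alloy steel, tungsten.
Convert each candidate to consistent units, then evaluate M:
  alumina ceramic: E = 385.0 GPa, ρ = 3920 kg/m³
  alloy steel: E = 213.7 GPa, ρ = 7849 kg/m³
  tungsten: E = 406.0 GPa, ρ = 19220 kg/m³
  alumina ceramic: M = 5.01×10⁻³
  alloy steel: M = 1.86×10⁻³
  tungsten: M = 1.05×10⁻³
Alumina ceramic ranks first.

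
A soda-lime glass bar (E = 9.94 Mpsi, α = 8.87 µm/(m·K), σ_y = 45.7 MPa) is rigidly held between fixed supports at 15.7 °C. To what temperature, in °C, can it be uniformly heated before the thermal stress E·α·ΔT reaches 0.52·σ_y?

E = 9.94 Mpsi = 68.53 GPa.
E·α·ΔT = 23.76 MPa ⇒ ΔT = 23.76 / (68.53×10³ × 8.87×10⁻⁶) = 39.09 K.
T = 15.7 + 39.09 = 54.79 °C.

54.8 °C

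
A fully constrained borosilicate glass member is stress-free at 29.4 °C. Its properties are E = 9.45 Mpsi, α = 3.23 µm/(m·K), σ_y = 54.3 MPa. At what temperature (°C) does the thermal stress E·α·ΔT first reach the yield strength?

287 °C

E = 9.45 Mpsi = 65.16 GPa.
E·α·ΔT = 54.30 MPa ⇒ ΔT = 54.30 / (65.16×10³ × 3.23×10⁻⁶) = 258.0 K.
T = 29.4 + 258.0 = 287.4 °C.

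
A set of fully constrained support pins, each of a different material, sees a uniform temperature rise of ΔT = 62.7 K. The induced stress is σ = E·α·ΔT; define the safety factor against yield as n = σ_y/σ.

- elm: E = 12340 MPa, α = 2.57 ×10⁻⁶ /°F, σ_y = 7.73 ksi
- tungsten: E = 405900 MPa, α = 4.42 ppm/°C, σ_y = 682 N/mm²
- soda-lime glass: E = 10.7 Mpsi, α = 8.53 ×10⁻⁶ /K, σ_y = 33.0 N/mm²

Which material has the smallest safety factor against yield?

soda-lime glass

Per material, after unit conversion:
  elm: E = 12.34, α = 4.63, σ_y = 53.30 → σ = 3.58 MPa, n = 14.9
  tungsten: E = 405.9, α = 4.42, σ_y = 682.0 → σ = 112 MPa, n = 6.06
  soda-lime glass: E = 73.77, α = 8.53, σ_y = 33.00 → σ = 39.5 MPa, n = 0.836
Smallest n: soda-lime glass with n = 0.836.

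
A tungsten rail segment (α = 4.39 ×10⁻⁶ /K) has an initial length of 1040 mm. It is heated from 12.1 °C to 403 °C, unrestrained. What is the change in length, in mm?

ΔT = 403 − 12.1 = 390.9 K.
ΔL = α·L₀·ΔT = 4.39×10⁻⁶ × 1040 mm × 390.9 K = 1.78 mm.

1.78 mm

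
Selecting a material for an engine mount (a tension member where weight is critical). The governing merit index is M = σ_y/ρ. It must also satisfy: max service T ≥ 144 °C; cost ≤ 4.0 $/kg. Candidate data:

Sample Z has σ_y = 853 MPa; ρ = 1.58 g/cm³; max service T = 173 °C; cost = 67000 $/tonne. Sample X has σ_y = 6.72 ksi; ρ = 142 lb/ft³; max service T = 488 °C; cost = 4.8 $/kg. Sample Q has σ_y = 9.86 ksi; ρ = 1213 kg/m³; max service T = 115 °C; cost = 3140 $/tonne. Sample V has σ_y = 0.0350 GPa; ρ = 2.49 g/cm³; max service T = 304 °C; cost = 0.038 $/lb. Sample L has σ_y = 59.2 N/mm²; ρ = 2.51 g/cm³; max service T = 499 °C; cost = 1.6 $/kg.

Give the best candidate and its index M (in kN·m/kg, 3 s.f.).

sample L, M = 23.6 kN·m/kg

Screen on constraints: max service T ≥ 144 °C; cost ≤ 4.0 $/kg. Survivors: sample V, sample L.
In SI units:
  sample V: σ_y = 35.00 MPa, ρ = 2490 kg/m³
  sample L: σ_y = 59.20 MPa, ρ = 2510 kg/m³
  sample L: M = 23.6 kN·m/kg
  sample V: M = 14.1 kN·m/kg
Sample L ranks first.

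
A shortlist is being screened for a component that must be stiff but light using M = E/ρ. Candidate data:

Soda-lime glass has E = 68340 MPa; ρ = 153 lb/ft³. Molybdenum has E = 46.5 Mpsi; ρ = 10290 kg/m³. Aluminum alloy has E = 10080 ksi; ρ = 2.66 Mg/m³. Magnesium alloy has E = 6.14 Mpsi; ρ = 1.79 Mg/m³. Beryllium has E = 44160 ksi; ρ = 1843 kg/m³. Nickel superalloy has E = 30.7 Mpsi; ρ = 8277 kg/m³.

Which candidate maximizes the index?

Putting every candidate on a common basis:
  soda-lime glass: E = 68.34 GPa, ρ = 2451 kg/m³
  molybdenum: E = 320.6 GPa, ρ = 10290 kg/m³
  aluminum alloy: E = 69.50 GPa, ρ = 2660 kg/m³
  magnesium alloy: E = 42.33 GPa, ρ = 1790 kg/m³
  beryllium: E = 304.5 GPa, ρ = 1843 kg/m³
  nickel superalloy: E = 211.7 GPa, ρ = 8277 kg/m³
  beryllium: M = 165 MN·m/kg
  molybdenum: M = 31.2 MN·m/kg
  soda-lime glass: M = 27.9 MN·m/kg
  aluminum alloy: M = 26.1 MN·m/kg
  nickel superalloy: M = 25.6 MN·m/kg
  magnesium alloy: M = 23.7 MN·m/kg
The maximum is for beryllium.

beryllium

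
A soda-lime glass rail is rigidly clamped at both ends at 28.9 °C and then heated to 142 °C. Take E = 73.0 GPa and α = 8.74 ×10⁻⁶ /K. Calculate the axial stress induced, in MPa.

72.2 MPa

ΔT = 113.1 K. Constrained thermal stress σ = E·α·ΔT = 73.00×10³ MPa × 8.74×10⁻⁶ × 113.1 = 72.2 MPa (compressive).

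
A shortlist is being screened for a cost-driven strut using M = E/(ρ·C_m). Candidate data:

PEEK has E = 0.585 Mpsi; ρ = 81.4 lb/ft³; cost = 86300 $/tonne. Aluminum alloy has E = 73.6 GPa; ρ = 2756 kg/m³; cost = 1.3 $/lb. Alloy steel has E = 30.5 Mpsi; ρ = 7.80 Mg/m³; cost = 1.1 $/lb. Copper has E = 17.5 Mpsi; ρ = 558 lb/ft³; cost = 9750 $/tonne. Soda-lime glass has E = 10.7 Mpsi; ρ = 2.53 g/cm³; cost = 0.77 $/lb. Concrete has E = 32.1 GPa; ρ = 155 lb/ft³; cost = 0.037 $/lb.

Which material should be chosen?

Putting every candidate on a common basis:
  PEEK: E = 4.033 GPa, ρ = 1304 kg/m³, cost = 86.30 $/kg
  aluminum alloy: E = 73.60 GPa, ρ = 2756 kg/m³, cost = 2.866 $/kg
  alloy steel: E = 210.3 GPa, ρ = 7800 kg/m³, cost = 2.425 $/kg
  copper: E = 120.7 GPa, ρ = 8938 kg/m³, cost = 9.750 $/kg
  soda-lime glass: E = 73.77 GPa, ρ = 2530 kg/m³, cost = 1.698 $/kg
  concrete: E = 32.10 GPa, ρ = 2483 kg/m³, cost = 0.08157 $/kg
  concrete: M = 158 MN·m per $
  soda-lime glass: M = 17.2 MN·m per $
  alloy steel: M = 11.1 MN·m per $
  aluminum alloy: M = 9.32 MN·m per $
  copper: M = 1.38 MN·m per $
  PEEK: M = 0.0358 MN·m per $
Concrete ranks first.

concrete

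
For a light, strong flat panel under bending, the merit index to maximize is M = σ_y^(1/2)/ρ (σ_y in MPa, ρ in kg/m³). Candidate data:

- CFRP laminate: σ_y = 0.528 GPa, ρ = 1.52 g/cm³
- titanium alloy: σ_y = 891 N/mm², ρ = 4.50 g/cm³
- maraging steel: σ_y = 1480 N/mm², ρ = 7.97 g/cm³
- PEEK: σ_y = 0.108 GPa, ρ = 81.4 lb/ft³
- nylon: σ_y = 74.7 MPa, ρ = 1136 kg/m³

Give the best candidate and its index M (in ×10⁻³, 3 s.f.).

Normalizing units and computing the index:
  CFRP laminate: σ_y = 528.0 MPa, ρ = 1520 kg/m³
  titanium alloy: σ_y = 891.0 MPa, ρ = 4500 kg/m³
  maraging steel: σ_y = 1480 MPa, ρ = 7970 kg/m³
  PEEK: σ_y = 108.0 MPa, ρ = 1304 kg/m³
  nylon: σ_y = 74.70 MPa, ρ = 1136 kg/m³
  CFRP laminate: M = 15.1×10⁻³
  PEEK: M = 7.97×10⁻³
  nylon: M = 7.61×10⁻³
  titanium alloy: M = 6.63×10⁻³
  maraging steel: M = 4.83×10⁻³
Highest index: CFRP laminate.

CFRP laminate, M = 15.1×10⁻³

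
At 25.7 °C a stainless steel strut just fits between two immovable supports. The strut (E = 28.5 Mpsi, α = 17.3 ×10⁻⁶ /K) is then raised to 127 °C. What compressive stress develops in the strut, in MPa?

344 MPa

E = 28.5 Mpsi = 196.5 GPa.
ΔT = 101.3 K. Constrained thermal stress σ = E·α·ΔT = 196.5×10³ MPa × 17.3×10⁻⁶ × 101.3 = 344 MPa (compressive).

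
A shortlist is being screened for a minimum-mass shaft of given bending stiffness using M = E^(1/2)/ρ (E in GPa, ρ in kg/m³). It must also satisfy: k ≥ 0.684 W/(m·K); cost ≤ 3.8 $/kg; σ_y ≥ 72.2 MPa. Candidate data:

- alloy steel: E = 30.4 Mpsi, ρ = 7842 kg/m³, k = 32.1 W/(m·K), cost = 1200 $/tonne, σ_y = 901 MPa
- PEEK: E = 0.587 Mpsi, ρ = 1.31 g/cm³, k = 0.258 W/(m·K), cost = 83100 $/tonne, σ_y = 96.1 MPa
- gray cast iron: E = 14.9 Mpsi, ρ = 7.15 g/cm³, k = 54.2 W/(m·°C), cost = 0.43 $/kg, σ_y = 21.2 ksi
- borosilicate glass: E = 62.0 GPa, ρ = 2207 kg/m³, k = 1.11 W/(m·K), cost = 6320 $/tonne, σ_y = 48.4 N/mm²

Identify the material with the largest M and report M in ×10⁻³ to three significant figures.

Screen on constraints: k ≥ 0.684 W/(m·K); cost ≤ 3.8 $/kg; σ_y ≥ 72.2 MPa. Survivors: alloy steel, gray cast iron.
Convert each candidate to consistent units, then evaluate M:
  alloy steel: E = 209.6 GPa, ρ = 7842 kg/m³
  gray cast iron: E = 102.7 GPa, ρ = 7150 kg/m³
  alloy steel: M = 1.85×10⁻³
  gray cast iron: M = 1.42×10⁻³
Highest index: alloy steel.

alloy steel, M = 1.85×10⁻³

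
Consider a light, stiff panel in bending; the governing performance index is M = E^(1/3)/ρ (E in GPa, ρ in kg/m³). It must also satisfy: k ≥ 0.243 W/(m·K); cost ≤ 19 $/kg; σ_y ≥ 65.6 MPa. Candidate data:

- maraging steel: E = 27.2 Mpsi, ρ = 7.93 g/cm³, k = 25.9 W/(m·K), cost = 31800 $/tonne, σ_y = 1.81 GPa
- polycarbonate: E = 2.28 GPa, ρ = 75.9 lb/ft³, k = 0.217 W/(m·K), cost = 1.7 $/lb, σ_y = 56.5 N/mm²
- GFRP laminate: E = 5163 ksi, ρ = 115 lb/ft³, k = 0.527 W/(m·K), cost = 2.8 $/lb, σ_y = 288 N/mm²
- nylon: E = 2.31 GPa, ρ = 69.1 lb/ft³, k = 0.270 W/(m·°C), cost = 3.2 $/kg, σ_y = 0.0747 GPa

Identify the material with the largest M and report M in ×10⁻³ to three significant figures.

GFRP laminate, M = 1.79×10⁻³

Screen on constraints: k ≥ 0.243 W/(m·K); cost ≤ 19 $/kg; σ_y ≥ 65.6 MPa. Survivors: GFRP laminate, nylon.
Normalizing units and computing the index:
  GFRP laminate: E = 35.60 GPa, ρ = 1842 kg/m³
  nylon: E = 2.310 GPa, ρ = 1107 kg/m³
  GFRP laminate: M = 1.79×10⁻³
  nylon: M = 1.19×10⁻³
GFRP laminate ranks first.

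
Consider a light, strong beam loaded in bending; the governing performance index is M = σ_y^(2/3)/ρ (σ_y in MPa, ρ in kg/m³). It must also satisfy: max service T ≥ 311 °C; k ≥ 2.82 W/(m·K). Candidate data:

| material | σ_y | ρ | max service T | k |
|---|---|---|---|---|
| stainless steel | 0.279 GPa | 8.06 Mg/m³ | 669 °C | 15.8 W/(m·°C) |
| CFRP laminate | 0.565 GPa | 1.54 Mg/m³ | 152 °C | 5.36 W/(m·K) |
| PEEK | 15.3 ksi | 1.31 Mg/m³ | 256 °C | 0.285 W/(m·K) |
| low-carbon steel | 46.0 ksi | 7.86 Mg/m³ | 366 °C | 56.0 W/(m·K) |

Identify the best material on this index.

low-carbon steel

Screen on constraints: max service T ≥ 311 °C; k ≥ 2.82 W/(m·K). Survivors: stainless steel, low-carbon steel.
Putting every candidate on a common basis:
  stainless steel: σ_y = 279.0 MPa, ρ = 8060 kg/m³
  low-carbon steel: σ_y = 317.2 MPa, ρ = 7860 kg/m³
  low-carbon steel: M = 5.92×10⁻³
  stainless steel: M = 5.30×10⁻³
Low-carbon steel has the largest M.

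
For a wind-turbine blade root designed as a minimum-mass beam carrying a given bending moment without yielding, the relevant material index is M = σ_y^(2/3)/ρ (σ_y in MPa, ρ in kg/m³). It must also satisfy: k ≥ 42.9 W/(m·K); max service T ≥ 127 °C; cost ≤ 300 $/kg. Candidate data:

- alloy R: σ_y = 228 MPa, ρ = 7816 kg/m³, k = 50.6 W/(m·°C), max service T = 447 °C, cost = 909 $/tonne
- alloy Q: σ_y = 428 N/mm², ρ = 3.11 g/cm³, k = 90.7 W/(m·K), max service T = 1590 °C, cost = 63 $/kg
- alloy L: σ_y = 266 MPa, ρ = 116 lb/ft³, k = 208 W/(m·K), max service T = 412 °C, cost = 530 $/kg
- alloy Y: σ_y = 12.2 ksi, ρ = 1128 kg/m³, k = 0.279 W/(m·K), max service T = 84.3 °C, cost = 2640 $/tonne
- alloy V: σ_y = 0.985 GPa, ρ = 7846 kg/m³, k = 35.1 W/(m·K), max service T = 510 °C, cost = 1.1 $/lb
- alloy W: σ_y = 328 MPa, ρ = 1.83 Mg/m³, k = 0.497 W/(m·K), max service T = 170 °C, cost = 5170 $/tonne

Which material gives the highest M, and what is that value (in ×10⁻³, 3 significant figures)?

alloy Q, M = 18.3×10⁻³

Screen on constraints: k ≥ 42.9 W/(m·K); max service T ≥ 127 °C; cost ≤ 300 $/kg. Survivors: alloy R, alloy Q.
After converting to SI:
  alloy R: σ_y = 228.0 MPa, ρ = 7816 kg/m³
  alloy Q: σ_y = 428.0 MPa, ρ = 3110 kg/m³
  alloy Q: M = 18.3×10⁻³
  alloy R: M = 4.77×10⁻³
Alloy Q has the largest M.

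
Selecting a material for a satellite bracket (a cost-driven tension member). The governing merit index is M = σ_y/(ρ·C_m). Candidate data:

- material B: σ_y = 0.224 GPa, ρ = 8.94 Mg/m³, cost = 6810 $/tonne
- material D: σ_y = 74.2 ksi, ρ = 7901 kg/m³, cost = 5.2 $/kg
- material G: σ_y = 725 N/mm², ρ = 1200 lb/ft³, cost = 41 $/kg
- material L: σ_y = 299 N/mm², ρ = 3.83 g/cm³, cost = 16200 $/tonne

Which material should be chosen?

Normalizing units and computing the index:
  material B: σ_y = 224.0 MPa, ρ = 8940 kg/m³, cost = 6.810 $/kg
  material D: σ_y = 511.6 MPa, ρ = 7901 kg/m³, cost = 5.200 $/kg
  material G: σ_y = 725.0 MPa, ρ = 19220 kg/m³, cost = 41.00 $/kg
  material L: σ_y = 299.0 MPa, ρ = 3830 kg/m³, cost = 16.20 $/kg
  material D: M = 12.5 kN·m per $
  material L: M = 4.82 kN·m per $
  material B: M = 3.68 kN·m per $
  material G: M = 0.920 kN·m per $
Highest index: material D.

material D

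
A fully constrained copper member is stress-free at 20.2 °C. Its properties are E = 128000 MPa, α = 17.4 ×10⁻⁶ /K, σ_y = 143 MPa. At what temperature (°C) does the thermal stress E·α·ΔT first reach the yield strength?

E = 128000 MPa = 128.0 GPa.
E·α·ΔT = 143.0 MPa ⇒ ΔT = 143.0 / (128.0×10³ × 17.4×10⁻⁶) = 64.21 K.
T = 20.2 + 64.21 = 84.41 °C.

84.4 °C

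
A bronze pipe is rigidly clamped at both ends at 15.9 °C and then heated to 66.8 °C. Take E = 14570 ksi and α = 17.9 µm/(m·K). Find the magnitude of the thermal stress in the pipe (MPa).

E = 14570 ksi = 100.5 GPa.
ΔT = 50.90 K. Constrained thermal stress σ = E·α·ΔT = 100.5×10³ MPa × 17.9×10⁻⁶ × 50.90 = 91.5 MPa (compressive).

91.5 MPa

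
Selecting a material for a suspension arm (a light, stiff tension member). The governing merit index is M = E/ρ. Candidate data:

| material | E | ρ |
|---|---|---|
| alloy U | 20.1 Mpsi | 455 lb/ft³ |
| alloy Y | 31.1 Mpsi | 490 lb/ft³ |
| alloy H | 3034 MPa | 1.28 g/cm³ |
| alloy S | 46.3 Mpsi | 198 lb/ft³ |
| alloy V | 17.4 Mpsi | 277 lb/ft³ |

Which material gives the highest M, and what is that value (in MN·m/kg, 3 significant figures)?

alloy S, M = 101 MN·m/kg

In SI units:
  alloy U: E = 138.6 GPa, ρ = 7288 kg/m³
  alloy Y: E = 214.4 GPa, ρ = 7849 kg/m³
  alloy H: E = 3.034 GPa, ρ = 1280 kg/m³
  alloy S: E = 319.2 GPa, ρ = 3172 kg/m³
  alloy V: E = 120.0 GPa, ρ = 4437 kg/m³
  alloy S: M = 101 MN·m/kg
  alloy Y: M = 27.3 MN·m/kg
  alloy V: M = 27.0 MN·m/kg
  alloy U: M = 19.0 MN·m/kg
  alloy H: M = 2.37 MN·m/kg
Highest index: alloy S.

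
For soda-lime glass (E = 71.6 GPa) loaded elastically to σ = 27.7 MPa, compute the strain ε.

3.87×10⁻⁴

ε = σ/E = 27.7 / 71600 = 3.87×10⁻⁴.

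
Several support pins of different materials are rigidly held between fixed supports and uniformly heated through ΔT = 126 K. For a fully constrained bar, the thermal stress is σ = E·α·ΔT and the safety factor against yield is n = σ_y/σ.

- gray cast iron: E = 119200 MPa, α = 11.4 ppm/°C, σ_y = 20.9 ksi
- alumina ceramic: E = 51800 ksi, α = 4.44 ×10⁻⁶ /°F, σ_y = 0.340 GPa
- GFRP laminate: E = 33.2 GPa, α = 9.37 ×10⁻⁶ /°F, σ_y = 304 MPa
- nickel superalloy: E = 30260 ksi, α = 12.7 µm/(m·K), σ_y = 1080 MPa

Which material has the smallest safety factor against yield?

gray cast iron

With everything in SI (GPa, ×10⁻⁶/K, MPa):
  gray cast iron: E = 119.2, α = 11.4, σ_y = 144.1 → σ = 171 MPa, n = 0.842
  alumina ceramic: E = 357.1, α = 7.99, σ_y = 340.0 → σ = 360 MPa, n = 0.945
  GFRP laminate: E = 33.20, α = 16.9, σ_y = 304.0 → σ = 70.6 MPa, n = 4.31
  nickel superalloy: E = 208.6, α = 12.7, σ_y = 1080 → σ = 334 MPa, n = 3.23
Gray cast iron has the lowest safety factor, n = 0.842.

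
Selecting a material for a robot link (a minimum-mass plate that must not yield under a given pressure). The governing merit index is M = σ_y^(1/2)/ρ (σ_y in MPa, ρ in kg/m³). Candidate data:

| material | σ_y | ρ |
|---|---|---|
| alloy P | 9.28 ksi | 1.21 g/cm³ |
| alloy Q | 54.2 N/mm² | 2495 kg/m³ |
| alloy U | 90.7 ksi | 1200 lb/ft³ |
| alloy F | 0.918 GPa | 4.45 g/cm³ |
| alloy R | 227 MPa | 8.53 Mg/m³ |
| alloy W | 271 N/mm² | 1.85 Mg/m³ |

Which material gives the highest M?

Convert each candidate to consistent units, then evaluate M:
  alloy P: σ_y = 63.98 MPa, ρ = 1210 kg/m³
  alloy Q: σ_y = 54.20 MPa, ρ = 2495 kg/m³
  alloy U: σ_y = 625.4 MPa, ρ = 19220 kg/m³
  alloy F: σ_y = 918.0 MPa, ρ = 4450 kg/m³
  alloy R: σ_y = 227.0 MPa, ρ = 8530 kg/m³
  alloy W: σ_y = 271.0 MPa, ρ = 1850 kg/m³
  alloy W: M = 8.90×10⁻³
  alloy F: M = 6.81×10⁻³
  alloy P: M = 6.61×10⁻³
  alloy Q: M = 2.95×10⁻³
  alloy R: M = 1.77×10⁻³
  alloy U: M = 1.30×10⁻³
The maximum is for alloy W.

alloy W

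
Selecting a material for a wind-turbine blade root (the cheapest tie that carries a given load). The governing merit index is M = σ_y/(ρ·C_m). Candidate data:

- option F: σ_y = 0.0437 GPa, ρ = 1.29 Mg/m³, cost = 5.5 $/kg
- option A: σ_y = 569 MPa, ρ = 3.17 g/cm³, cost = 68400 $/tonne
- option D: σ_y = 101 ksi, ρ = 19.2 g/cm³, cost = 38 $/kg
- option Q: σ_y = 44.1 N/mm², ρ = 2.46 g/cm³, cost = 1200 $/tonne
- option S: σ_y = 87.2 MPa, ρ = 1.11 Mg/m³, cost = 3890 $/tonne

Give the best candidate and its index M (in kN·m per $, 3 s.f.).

Normalizing units and computing the index:
  option F: σ_y = 43.70 MPa, ρ = 1290 kg/m³, cost = 5.500 $/kg
  option A: σ_y = 569.0 MPa, ρ = 3170 kg/m³, cost = 68.40 $/kg
  option D: σ_y = 696.4 MPa, ρ = 19200 kg/m³, cost = 38.00 $/kg
  option Q: σ_y = 44.10 MPa, ρ = 2460 kg/m³, cost = 1.200 $/kg
  option S: σ_y = 87.20 MPa, ρ = 1110 kg/m³, cost = 3.890 $/kg
  option S: M = 20.2 kN·m per $
  option Q: M = 14.9 kN·m per $
  option F: M = 6.16 kN·m per $
  option A: M = 2.62 kN·m per $
  option D: M = 0.954 kN·m per $
Option S ranks first.

option S, M = 20.2 kN·m per $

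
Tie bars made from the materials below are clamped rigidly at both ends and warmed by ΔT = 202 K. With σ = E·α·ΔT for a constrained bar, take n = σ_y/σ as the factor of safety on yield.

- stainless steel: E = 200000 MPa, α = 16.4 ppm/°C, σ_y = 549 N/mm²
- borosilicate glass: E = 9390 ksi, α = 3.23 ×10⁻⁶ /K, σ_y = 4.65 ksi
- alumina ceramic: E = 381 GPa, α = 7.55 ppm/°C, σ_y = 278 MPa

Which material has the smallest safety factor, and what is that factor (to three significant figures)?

With everything in SI (GPa, ×10⁻⁶/K, MPa):
  stainless steel: E = 200.0, α = 16.4, σ_y = 549.0 → σ = 663 MPa, n = 0.829
  borosilicate glass: E = 64.74, α = 3.23, σ_y = 32.06 → σ = 42.2 MPa, n = 0.759
  alumina ceramic: E = 381.0, α = 7.55, σ_y = 278.0 → σ = 581 MPa, n = 0.478
The minimum is alumina ceramic at n = 0.478.

alumina ceramic, n = 0.478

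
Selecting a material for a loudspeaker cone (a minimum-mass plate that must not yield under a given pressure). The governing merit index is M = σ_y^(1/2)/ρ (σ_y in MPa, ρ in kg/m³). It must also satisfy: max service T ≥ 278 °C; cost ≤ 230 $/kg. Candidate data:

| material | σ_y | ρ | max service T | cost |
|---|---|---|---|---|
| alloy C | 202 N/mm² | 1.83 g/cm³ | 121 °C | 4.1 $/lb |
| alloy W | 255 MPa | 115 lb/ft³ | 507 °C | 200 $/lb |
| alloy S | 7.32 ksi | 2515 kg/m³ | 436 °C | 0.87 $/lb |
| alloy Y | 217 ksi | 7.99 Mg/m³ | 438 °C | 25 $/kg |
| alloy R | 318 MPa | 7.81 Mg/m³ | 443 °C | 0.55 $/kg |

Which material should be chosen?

Screen on constraints: max service T ≥ 278 °C; cost ≤ 230 $/kg. Survivors: alloy S, alloy Y, alloy R.
In SI units:
  alloy S: σ_y = 50.47 MPa, ρ = 2515 kg/m³
  alloy Y: σ_y = 1496 MPa, ρ = 7990 kg/m³
  alloy R: σ_y = 318.0 MPa, ρ = 7810 kg/m³
  alloy Y: M = 4.84×10⁻³
  alloy S: M = 2.82×10⁻³
  alloy R: M = 2.28×10⁻³
Highest index: alloy Y.

alloy Y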